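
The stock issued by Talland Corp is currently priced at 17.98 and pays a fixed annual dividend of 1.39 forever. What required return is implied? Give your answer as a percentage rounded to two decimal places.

7.73%

P = C/r ⇒ r = C/P = 1.39/17.98 = 0.077308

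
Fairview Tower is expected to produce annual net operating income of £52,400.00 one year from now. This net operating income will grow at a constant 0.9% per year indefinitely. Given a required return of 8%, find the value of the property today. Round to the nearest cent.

Growing perpetuity: P = D₁ / (r − g) = £52,400.0000 / (0.08 − 0.009) = £738,028.17

£738028.17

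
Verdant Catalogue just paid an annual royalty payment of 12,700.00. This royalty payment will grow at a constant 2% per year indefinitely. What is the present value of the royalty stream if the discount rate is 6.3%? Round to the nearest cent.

D₁ = D₀ × (1 + g) = 12,700.00 × 1.02 = 12,954.0000
Growing perpetuity: P = D₁ / (r − g) = 12,954.0000 / (0.063 − 0.02) = 301,255.81

301255.81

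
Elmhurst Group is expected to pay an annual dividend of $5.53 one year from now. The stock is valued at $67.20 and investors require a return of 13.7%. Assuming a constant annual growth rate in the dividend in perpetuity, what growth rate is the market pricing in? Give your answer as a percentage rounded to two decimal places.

P = D₁/(r−g) ⇒ g = r − D₁/P = 0.137 − $5.53/$67.20 = 0.054708

5.47%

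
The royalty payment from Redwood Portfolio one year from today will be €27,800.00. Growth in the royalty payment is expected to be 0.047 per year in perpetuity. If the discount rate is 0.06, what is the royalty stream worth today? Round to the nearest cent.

€2138461.54

Growing perpetuity: P = D₁ / (r − g) = €27,800.0000 / (0.06 − 0.047) = €2,138,461.54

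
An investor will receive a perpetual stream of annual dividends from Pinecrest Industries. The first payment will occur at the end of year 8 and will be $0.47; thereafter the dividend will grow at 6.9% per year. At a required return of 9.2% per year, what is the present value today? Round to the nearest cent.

$11.04

Value at end of year 7: C₁ / (r − g) = $0.47 / (0.092 − 0.069) = $20.4348
Discount to today: PV = $20.4348 / (1 + 0.092)^7 = $20.4348 / 1.851648 = $11.04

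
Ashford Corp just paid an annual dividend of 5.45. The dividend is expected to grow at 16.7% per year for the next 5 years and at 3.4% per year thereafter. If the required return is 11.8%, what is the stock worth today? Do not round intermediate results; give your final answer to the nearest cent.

114.18

D_1 = 6.36015
D_2 = 7.42230
D_3 = 8.66182
D_4 = 10.10834
D_5 = 11.79644
Terminal value at year 5: TV = D_5×(1+g_2)/(r−g_2) = 12.19751/0.084 = 145.20850
P_0 = D_1/(1+r)^1 + D_2/(1+r)^2 + D_3/(1+r)^3 + D_4/(1+r)^4 + D_5/(1+r)^5 + TV/(1+r)^5
    = 5.68886 + 5.93820 + 6.19846 + 6.47013 + 6.75370 + 83.13483 = 114.18418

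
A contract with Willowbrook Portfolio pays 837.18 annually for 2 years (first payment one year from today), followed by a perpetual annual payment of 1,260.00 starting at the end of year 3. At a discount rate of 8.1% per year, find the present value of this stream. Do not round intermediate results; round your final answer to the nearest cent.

14802.59

PV of 2-year annuity: 837.18 × [1 − (1+0.081)^−2] / 0.081 = 1490.86918
Perpetuity value at year 2: 1,260.00 / 0.081 = 15555.55556
PV of perpetuity: 15555.55556 / (1+0.081)^2 = 13311.71891
Total PV = 1490.86918 + 13311.71891 = 14802.58809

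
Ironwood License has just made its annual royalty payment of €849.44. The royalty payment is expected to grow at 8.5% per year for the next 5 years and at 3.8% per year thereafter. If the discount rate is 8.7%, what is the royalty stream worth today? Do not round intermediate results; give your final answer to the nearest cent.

€22053.14

D_1 = 921.64240
D_2 = 999.98200
D_3 = 1084.98047
D_4 = 1177.20381
D_5 = 1277.26614
Terminal value at year 5: TV = D_5×(1+g_2)/(r−g_2) = 1325.80225/0.049 = 27057.18882
P_0 = D_1/(1+r)^1 + D_2/(1+r)^2 + D_3/(1+r)^3 + D_4/(1+r)^4 + D_5/(1+r)^5 + TV/(1+r)^5
    = 847.87709 + 846.31706 + 844.75990 + 843.20560 + 841.65417 + 17829.32707 = 22053.14090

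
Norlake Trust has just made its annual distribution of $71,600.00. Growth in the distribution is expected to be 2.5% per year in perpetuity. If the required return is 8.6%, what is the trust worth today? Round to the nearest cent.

$1203114.75

D₁ = D₀ × (1 + g) = $71,600.00 × 1.025 = $73,390.0000
Growing perpetuity: P = D₁ / (r − g) = $73,390.0000 / (0.086 − 0.025) = $1,203,114.75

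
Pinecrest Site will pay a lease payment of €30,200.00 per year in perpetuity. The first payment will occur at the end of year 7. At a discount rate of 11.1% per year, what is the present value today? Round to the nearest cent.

€144677.04

Value at end of year 6: C / r = €30,200.00 / 0.111 = €272,072.0721
Discount to today: PV = €272,072.0721 / (1 + 0.111)^6 = €272,072.0721 / 1.880548 = €144,677.04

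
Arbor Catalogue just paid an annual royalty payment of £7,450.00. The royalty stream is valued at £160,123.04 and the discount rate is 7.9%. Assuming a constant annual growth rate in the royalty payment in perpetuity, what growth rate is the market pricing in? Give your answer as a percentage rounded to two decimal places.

3.10%

P = D₀(1+g)/(r−g) ⇒ P(r−g) = D₀(1+g) ⇒ g(P+D₀) = P·r − D₀
g = (P·r − D₀)/(P + D₀) = (£160,123.04×0.079 − £7,450.00) / (£160,123.04 + £7,450.00) = 0.031030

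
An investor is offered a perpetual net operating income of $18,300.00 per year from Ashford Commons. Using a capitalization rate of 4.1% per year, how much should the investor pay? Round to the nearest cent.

Level perpetuity: PV = C / r = $18,300.00 / 0.041 = $446,341.46

$446341.46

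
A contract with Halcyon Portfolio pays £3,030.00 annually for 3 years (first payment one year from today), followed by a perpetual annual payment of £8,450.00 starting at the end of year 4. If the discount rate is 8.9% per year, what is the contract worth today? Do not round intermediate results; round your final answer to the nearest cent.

£81199.71

PV of 3-year annuity: £3,030.00 × [1 − (1+0.089)^−3] / 0.089 = 7683.51277
Perpetuity value at year 3: £8,450.00 / 0.089 = 94943.82022
PV of perpetuity: 94943.82022 / (1+0.089)^3 = 73516.20211
Total PV = 7683.51277 + 73516.20211 = 81199.71488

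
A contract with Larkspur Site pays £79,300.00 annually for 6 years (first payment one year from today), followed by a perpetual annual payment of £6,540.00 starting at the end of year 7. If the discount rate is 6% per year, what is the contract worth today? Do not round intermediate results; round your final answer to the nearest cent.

£466784.52

PV of 6-year annuity: £79,300.00 × [1 − (1+0.06)^−6] / 0.06 = 389943.81905
Perpetuity value at year 6: £6,540.00 / 0.06 = 109000.00000
PV of perpetuity: 109000.00000 / (1+0.06)^6 = 76840.69891
Total PV = 389943.81905 + 76840.69891 = 466784.51796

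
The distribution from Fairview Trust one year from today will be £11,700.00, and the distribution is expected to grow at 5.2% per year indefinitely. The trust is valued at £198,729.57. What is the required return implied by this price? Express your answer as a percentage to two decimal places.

P = D₁/(r − g) ⇒ r = D₁/P + g = £11,700.0000/£198,729.57 + 0.052 = 0.058874 + 0.052 = 0.110874

11.09%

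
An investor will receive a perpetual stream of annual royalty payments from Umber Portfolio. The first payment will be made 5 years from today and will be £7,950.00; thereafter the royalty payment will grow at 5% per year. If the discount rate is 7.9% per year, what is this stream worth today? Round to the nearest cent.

Value at end of year 4: C₁ / (r − g) = £7,950.00 / (0.079 − 0.05) = £274,137.9310
Discount to today: PV = £274,137.9310 / (1 + 0.079)^4 = £274,137.9310 / 1.355457 = £202,247.59

£202247.59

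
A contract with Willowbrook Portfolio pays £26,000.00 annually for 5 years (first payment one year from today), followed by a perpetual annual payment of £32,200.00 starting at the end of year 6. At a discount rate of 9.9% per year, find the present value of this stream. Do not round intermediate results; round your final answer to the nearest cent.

PV of 5-year annuity: £26,000.00 × [1 − (1+0.099)^−5] / 0.099 = 98812.76195
Perpetuity value at year 5: £32,200.00 / 0.099 = 325252.52525
PV of perpetuity: 325252.52525 / (1+0.099)^5 = 202876.72007
Total PV = 98812.76195 + 202876.72007 = 301689.48202

£301689.48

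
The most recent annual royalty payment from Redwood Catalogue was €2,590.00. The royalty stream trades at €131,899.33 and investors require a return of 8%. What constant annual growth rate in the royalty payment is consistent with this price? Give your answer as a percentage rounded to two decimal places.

P = D₀(1+g)/(r−g) ⇒ P(r−g) = D₀(1+g) ⇒ g(P+D₀) = P·r − D₀
g = (P·r − D₀)/(P + D₀) = (€131,899.33×0.08 − €2,590.00) / (€131,899.33 + €2,590.00) = 0.059201

5.92%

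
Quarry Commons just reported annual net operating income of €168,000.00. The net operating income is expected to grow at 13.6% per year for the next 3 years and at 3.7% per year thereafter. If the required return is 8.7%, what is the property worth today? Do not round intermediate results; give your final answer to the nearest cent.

D_1 = 190848.00000
D_2 = 216803.32800
D_3 = 246288.58061
Terminal value at year 3: TV = D_3×(1+g_2)/(r−g_2) = 255401.25809/0.05 = 5108025.16181
P_0 = D_1/(1+r)^1 + D_2/(1+r)^2 + D_3/(1+r)^3 + TV/(1+r)^3
    = 175573.13707 + 183487.65751 + 191758.95026 + 3977080.62843 = 4527900.37328

€4527900.37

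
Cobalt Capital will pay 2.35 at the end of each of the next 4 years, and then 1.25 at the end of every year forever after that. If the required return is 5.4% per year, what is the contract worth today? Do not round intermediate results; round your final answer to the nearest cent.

27.01

PV of 4-year annuity: 2.35 × [1 − (1+0.054)^−4] / 0.054 = 8.25614
Perpetuity value at year 4: 1.25 / 0.054 = 23.14815
PV of perpetuity: 23.14815 / (1+0.054)^4 = 18.75659
Total PV = 8.25614 + 18.75659 = 27.01272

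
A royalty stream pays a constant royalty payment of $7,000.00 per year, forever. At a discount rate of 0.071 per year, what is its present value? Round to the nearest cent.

$98591.55

Level perpetuity: PV = C / r = $7,000.00 / 0.071 = $98,591.55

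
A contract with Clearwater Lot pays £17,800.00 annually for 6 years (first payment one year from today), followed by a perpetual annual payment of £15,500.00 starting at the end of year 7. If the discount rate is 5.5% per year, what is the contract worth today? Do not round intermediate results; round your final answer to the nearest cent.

£293307.90

PV of 6-year annuity: £17,800.00 × [1 − (1+0.055)^−6] / 0.055 = 88920.43949
Perpetuity value at year 6: £15,500.00 / 0.055 = 281818.18182
PV of perpetuity: 281818.18182 / (1+0.055)^6 = 204387.46203
Total PV = 88920.43949 + 204387.46203 = 293307.90153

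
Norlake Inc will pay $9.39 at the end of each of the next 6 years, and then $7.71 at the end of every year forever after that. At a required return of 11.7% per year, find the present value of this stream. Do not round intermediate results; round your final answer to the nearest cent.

$72.86

PV of 6-year annuity: $9.39 × [1 − (1+0.117)^−6] / 0.117 = 38.93637
Perpetuity value at year 6: $7.71 / 0.117 = 65.89744
PV of perpetuity: 65.89744 / (1+0.117)^6 = 33.92731
Total PV = 38.93637 + 33.92731 = 72.86369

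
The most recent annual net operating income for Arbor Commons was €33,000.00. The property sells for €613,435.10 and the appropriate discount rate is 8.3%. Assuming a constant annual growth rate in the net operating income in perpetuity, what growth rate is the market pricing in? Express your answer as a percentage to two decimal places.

2.77%

P = D₀(1+g)/(r−g) ⇒ P(r−g) = D₀(1+g) ⇒ g(P+D₀) = P·r − D₀
g = (P·r − D₀)/(P + D₀) = (€613,435.10×0.083 − €33,000.00) / (€613,435.10 + €33,000.00) = 0.027714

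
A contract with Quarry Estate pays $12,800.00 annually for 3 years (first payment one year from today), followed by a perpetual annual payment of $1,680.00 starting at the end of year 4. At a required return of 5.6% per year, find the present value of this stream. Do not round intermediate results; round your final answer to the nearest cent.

$59945.25

PV of 3-year annuity: $12,800.00 × [1 − (1+0.056)^−3] / 0.056 = 34469.34914
Perpetuity value at year 3: $1,680.00 / 0.056 = 30000.00000
PV of perpetuity: 30000.00000 / (1+0.056)^3 = 25475.89793
Total PV = 34469.34914 + 25475.89793 = 59945.24706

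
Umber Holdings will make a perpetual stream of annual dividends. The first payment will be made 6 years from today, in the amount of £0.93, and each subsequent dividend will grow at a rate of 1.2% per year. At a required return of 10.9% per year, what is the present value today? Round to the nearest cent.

£5.72

Value at end of year 5: C₁ / (r − g) = £0.93 / (0.109 − 0.012) = £9.5876
Discount to today: PV = £9.5876 / (1 + 0.109)^5 = £9.5876 / 1.677481 = £5.72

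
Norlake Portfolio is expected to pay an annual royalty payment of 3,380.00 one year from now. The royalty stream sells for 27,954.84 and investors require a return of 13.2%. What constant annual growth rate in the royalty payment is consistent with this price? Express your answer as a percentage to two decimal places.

P = D₁/(r−g) ⇒ g = r − D₁/P = 0.132 − 3,380.00/27,954.84 = 0.011091

1.11%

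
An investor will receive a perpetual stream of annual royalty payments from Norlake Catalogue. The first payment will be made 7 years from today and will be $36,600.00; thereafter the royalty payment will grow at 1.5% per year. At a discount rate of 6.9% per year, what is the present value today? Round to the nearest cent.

$454172.77

Value at end of year 6: C₁ / (r − g) = $36,600.00 / (0.069 − 0.015) = $677,777.7778
Discount to today: PV = $677,777.7778 / (1 + 0.069)^6 = $677,777.7778 / 1.492335 = $454,172.77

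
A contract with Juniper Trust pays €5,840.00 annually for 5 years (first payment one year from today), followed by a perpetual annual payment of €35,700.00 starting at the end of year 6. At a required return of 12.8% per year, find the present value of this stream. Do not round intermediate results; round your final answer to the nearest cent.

€173367.18

PV of 5-year annuity: €5,840.00 × [1 − (1+0.128)^−5] / 0.128 = 20641.26417
Perpetuity value at year 5: €35,700.00 / 0.128 = 278906.25000
PV of perpetuity: 278906.25000 / (1+0.128)^5 = 152725.91940
Total PV = 20641.26417 + 152725.91940 = 173367.18356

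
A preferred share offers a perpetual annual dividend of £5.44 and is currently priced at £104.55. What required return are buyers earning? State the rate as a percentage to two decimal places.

P = C/r ⇒ r = C/P = £5.44/£104.55 = 0.052033

5.20%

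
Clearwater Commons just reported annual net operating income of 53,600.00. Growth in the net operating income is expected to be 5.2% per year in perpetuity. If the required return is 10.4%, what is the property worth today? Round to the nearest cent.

D₁ = D₀ × (1 + g) = 53,600.00 × 1.052 = 56,387.2000
Growing perpetuity: P = D₁ / (r − g) = 56,387.2000 / (0.104 − 0.052) = 1,084,369.23

1084369.23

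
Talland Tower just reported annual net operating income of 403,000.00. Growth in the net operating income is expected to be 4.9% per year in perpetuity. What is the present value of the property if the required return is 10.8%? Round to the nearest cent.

7165203.39

D₁ = D₀ × (1 + g) = 403,000.00 × 1.049 = 422,747.0000
Growing perpetuity: P = D₁ / (r − g) = 422,747.0000 / (0.108 − 0.049) = 7,165,203.39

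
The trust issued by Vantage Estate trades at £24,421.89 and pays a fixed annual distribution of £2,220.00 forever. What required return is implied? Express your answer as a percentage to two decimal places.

9.09%

P = C/r ⇒ r = C/P = £2,220.00/£24,421.89 = 0.090902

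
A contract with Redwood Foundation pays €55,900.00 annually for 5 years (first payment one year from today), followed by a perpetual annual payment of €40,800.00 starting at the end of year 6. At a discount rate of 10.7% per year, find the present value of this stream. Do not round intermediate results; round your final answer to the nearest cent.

€437540.19

PV of 5-year annuity: €55,900.00 × [1 − (1+0.107)^−5] / 0.107 = 208169.31344
Perpetuity value at year 5: €40,800.00 / 0.107 = 381308.41121
PV of perpetuity: 381308.41121 / (1+0.107)^5 = 229370.88012
Total PV = 208169.31344 + 229370.88012 = 437540.19356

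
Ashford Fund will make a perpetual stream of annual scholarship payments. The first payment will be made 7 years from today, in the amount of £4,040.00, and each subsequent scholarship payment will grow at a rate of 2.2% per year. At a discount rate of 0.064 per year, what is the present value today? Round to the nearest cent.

£66295.23

Value at end of year 6: C₁ / (r − g) = £4,040.00 / (0.064 − 0.022) = £96,190.4762
Discount to today: PV = £96,190.4762 / (1 + 0.064)^6 = £96,190.4762 / 1.450941 = £66,295.23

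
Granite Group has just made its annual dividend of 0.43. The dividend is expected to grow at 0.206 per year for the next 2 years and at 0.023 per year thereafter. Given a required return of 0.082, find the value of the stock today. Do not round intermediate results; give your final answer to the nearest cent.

D_1 = 0.51858
D_2 = 0.62541
Terminal value at year 2: TV = D_2×(1+g_2)/(r−g_2) = 0.63979/0.059 = 10.84393
P_0 = D_1/(1+r)^1 + D_2/(1+r)^2 + TV/(1+r)^2
    = 0.47928 + 0.53421 + 9.26258 = 10.27607

10.28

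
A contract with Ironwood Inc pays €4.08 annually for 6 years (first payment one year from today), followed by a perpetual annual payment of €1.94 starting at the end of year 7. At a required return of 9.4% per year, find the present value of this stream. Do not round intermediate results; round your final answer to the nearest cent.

PV of 6-year annuity: €4.08 × [1 − (1+0.094)^−6] / 0.094 = 18.08631
Perpetuity value at year 6: €1.94 / 0.094 = 20.63830
PV of perpetuity: 20.63830 / (1+0.094)^6 = 12.03843
Total PV = 18.08631 + 12.03843 = 30.12475

€30.12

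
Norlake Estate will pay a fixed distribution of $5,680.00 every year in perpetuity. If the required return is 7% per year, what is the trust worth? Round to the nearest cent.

Level perpetuity: PV = C / r = $5,680.00 / 0.07 = $81,142.86

$81142.86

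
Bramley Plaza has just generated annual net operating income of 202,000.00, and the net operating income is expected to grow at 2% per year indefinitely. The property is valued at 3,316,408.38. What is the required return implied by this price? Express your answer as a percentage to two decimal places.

8.21%

D₁ = 202,000.00 × 1.02 = 206,040.0000
P = D₁/(r − g) ⇒ r = D₁/P + g = 206,040.0000/3,316,408.38 + 0.02 = 0.062127 + 0.02 = 0.082127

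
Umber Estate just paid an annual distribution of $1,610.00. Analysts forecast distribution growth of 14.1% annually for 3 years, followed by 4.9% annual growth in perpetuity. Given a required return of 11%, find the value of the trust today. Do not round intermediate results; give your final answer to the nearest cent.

$35176.65

D_1 = 1837.01000
D_2 = 2096.02841
D_3 = 2391.56842
Terminal value at year 3: TV = D_3×(1+g_2)/(r−g_2) = 2508.75527/0.061 = 41127.13554
P_0 = D_1/(1+r)^1 + D_2/(1+r)^2 + D_3/(1+r)^3 + TV/(1+r)^3
    = 1654.96396 + 1701.18368 + 1748.69421 + 30071.80705 = 35176.64890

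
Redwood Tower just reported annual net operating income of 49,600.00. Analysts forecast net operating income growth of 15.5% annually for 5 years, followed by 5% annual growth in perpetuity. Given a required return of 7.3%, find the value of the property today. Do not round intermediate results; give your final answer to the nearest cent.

3583303.32

D_1 = 57288.00000
D_2 = 66167.64000
D_3 = 76423.62420
D_4 = 88269.28595
D_5 = 101951.02527
Terminal value at year 5: TV = D_5×(1+g_2)/(r−g_2) = 107048.57654/0.023 = 4654285.93639
P_0 = D_1/(1+r)^1 + D_2/(1+r)^2 + D_3/(1+r)^3 + D_4/(1+r)^4 + D_5/(1+r)^5 + TV/(1+r)^5
    = 53390.49394 + 57470.66217 + 61862.64194 + 66590.26229 + 71679.17330 + 3272310.08530 = 3583303.31894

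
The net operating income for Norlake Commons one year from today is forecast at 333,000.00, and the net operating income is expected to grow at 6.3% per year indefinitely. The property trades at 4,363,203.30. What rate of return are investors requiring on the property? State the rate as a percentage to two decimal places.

13.93%

P = D₁/(r − g) ⇒ r = D₁/P + g = 333,000.0000/4,363,203.30 + 0.063 = 0.076320 + 0.063 = 0.139320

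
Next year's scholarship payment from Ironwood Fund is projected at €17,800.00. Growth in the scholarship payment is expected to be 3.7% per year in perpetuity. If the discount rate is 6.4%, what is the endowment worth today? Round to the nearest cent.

€659259.26

Growing perpetuity: P = D₁ / (r − g) = €17,800.0000 / (0.064 − 0.037) = €659,259.26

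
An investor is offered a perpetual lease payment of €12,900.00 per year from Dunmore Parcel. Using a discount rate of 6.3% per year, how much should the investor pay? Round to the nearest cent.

€204761.90

Level perpetuity: PV = C / r = €12,900.00 / 0.063 = €204,761.90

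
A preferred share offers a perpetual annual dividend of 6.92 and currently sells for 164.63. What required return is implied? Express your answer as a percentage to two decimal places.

4.20%

P = C/r ⇒ r = C/P = 6.92/164.63 = 0.042034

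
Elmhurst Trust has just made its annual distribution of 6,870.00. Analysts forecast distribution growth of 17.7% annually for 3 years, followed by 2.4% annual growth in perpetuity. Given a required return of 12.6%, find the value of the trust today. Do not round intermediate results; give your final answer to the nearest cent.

D_1 = 8085.99000
D_2 = 9517.21023
D_3 = 11201.75644
Terminal value at year 3: TV = D_3×(1+g_2)/(r−g_2) = 11470.59860/0.102 = 112456.84897
P_0 = D_1/(1+r)^1 + D_2/(1+r)^2 + D_3/(1+r)^3 + TV/(1+r)^3
    = 7181.16341 + 7506.42037 + 7846.40921 + 78771.79444 = 101305.78743

101305.79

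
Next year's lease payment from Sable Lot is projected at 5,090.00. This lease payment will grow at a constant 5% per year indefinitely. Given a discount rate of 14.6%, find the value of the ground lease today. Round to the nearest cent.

Growing perpetuity: P = D₁ / (r − g) = 5,090.0000 / (0.146 − 0.05) = 53,020.83

53020.83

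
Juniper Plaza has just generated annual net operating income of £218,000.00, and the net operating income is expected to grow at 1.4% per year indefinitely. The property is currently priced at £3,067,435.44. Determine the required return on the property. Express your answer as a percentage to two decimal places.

8.61%

D₁ = £218,000.00 × 1.014 = £221,052.0000
P = D₁/(r − g) ⇒ r = D₁/P + g = £221,052.0000/£3,067,435.44 + 0.014 = 0.072064 + 0.014 = 0.086064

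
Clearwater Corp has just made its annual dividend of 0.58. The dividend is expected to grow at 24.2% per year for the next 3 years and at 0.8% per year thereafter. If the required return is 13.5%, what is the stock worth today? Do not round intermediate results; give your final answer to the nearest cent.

D_1 = 0.72036
D_2 = 0.89469
D_3 = 1.11120
Terminal value at year 3: TV = D_3×(1+g_2)/(r−g_2) = 1.12009/0.127 = 8.81961
P_0 = D_1/(1+r)^1 + D_2/(1+r)^2 + D_3/(1+r)^3 + TV/(1+r)^3
    = 0.63468 + 0.69451 + 0.75999 + 6.03201 = 8.12118

8.12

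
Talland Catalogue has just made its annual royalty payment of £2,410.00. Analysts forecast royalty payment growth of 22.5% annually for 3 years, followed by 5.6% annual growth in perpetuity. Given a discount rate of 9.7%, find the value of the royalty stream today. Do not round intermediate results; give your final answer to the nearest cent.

£95486.47

D_1 = 2952.25000
D_2 = 3616.50625
D_3 = 4430.22016
Terminal value at year 3: TV = D_3×(1+g_2)/(r−g_2) = 4678.31249/0.041 = 114105.18256
P_0 = D_1/(1+r)^1 + D_2/(1+r)^2 + D_3/(1+r)^3 + TV/(1+r)^3
    = 2691.20328 + 3005.21789 + 3355.87230 + 86434.17427 = 95486.46774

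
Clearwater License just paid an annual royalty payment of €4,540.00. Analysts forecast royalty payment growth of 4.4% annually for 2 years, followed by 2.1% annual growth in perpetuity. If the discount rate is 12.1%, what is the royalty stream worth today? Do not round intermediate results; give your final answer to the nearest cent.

D_1 = 4739.76000
D_2 = 4948.30944
Terminal value at year 2: TV = D_2×(1+g_2)/(r−g_2) = 5052.22394/0.1 = 50522.23938
P_0 = D_1/(1+r)^1 + D_2/(1+r)^2 + TV/(1+r)^2
    = 4228.15343 + 3937.72719 + 40204.19466 = 48370.07529

€48370.08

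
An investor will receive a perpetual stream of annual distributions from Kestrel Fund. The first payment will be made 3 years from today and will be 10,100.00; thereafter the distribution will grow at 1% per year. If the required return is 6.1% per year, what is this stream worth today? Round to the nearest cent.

175922.11

Value at end of year 2: C₁ / (r − g) = 10,100.00 / (0.061 − 0.01) = 198,039.2157
Discount to today: PV = 198,039.2157 / (1 + 0.061)^2 = 198,039.2157 / 1.125721 = 175,922.11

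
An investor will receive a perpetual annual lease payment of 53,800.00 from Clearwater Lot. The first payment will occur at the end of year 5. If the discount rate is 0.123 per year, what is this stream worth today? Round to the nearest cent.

Value at end of year 4: C / r = 53,800.00 / 0.123 = 437,398.3740
Discount to today: PV = 437,398.3740 / (1 + 0.123)^4 = 437,398.3740 / 1.590446 = 275,016.11

275016.11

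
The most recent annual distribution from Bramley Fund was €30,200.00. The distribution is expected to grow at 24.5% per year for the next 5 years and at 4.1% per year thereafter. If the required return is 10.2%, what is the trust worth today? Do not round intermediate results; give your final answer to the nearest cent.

D_1 = 37599.00000
D_2 = 46810.75500
D_3 = 58279.38997
D_4 = 72557.84052
D_5 = 90334.51145
Terminal value at year 5: TV = D_5×(1+g_2)/(r−g_2) = 94038.22642/0.061 = 1541610.26910
P_0 = D_1/(1+r)^1 + D_2/(1+r)^2 + D_3/(1+r)^3 + D_4/(1+r)^4 + D_5/(1+r)^5 + TV/(1+r)^5
    = 34118.87477 + 38546.27867 + 43548.20049 + 49199.19203 + 55583.47919 + 948563.96461 = 1169559.98977

€1169559.99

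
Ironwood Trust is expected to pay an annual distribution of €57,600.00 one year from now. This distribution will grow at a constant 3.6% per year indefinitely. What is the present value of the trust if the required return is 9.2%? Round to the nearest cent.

Growing perpetuity: P = D₁ / (r − g) = €57,600.0000 / (0.092 − 0.036) = €1,028,571.43

€1028571.43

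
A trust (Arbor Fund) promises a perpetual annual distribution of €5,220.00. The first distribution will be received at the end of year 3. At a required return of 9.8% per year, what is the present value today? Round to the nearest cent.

Value at end of year 2: C / r = €5,220.00 / 0.098 = €53,265.3061
Discount to today: PV = €53,265.3061 / (1 + 0.098)^2 = €53,265.3061 / 1.205604 = €44,181.43

€44181.43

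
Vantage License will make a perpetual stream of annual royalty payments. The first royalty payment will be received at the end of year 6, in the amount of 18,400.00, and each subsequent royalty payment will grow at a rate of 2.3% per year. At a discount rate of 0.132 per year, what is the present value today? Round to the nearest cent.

Value at end of year 5: C₁ / (r − g) = 18,400.00 / (0.132 − 0.023) = 168,807.3394
Discount to today: PV = 168,807.3394 / (1 + 0.132)^5 = 168,807.3394 / 1.858798 = 90,815.34

90815.34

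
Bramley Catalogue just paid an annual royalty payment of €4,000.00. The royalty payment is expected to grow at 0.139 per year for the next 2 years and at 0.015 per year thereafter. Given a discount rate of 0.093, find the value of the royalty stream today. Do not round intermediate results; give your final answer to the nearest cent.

D_1 = 4556.00000
D_2 = 5189.28400
Terminal value at year 2: TV = D_2×(1+g_2)/(r−g_2) = 5267.12326/0.078 = 67527.22128
P_0 = D_1/(1+r)^1 + D_2/(1+r)^2 + TV/(1+r)^2
    = 4168.34401 + 4343.77294 + 56524.73763 = 65036.85458

€65036.85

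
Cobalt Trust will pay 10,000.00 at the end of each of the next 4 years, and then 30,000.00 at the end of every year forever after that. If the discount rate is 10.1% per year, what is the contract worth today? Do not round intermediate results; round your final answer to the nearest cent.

PV of 4-year annuity: 10,000.00 × [1 − (1+0.101)^−4] / 0.101 = 31630.15796
Perpetuity value at year 4: 30,000.00 / 0.101 = 297029.70297
PV of perpetuity: 297029.70297 / (1+0.101)^4 = 202139.22908
Total PV = 31630.15796 + 202139.22908 = 233769.38704

233769.39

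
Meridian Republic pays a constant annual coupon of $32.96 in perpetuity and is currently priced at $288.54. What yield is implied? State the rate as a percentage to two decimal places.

P = C/r ⇒ r = C/P = $32.96/$288.54 = 0.114230

11.42%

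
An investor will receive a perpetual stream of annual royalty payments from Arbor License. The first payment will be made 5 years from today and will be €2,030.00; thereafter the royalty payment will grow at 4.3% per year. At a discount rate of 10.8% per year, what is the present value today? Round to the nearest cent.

€20721.62

Value at end of year 4: C₁ / (r − g) = €2,030.00 / (0.108 − 0.043) = €31,230.7692
Discount to today: PV = €31,230.7692 / (1 + 0.108)^4 = €31,230.7692 / 1.507159 = €20,721.62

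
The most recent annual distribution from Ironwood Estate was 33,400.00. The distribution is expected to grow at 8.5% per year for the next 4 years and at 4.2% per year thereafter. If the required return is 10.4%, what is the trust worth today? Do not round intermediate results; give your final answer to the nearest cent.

651628.89

D_1 = 36239.00000
D_2 = 39319.31500
D_3 = 42661.45677
D_4 = 46287.68060
Terminal value at year 4: TV = D_4×(1+g_2)/(r−g_2) = 48231.76319/0.062 = 777931.66429
P_0 = D_1/(1+r)^1 + D_2/(1+r)^2 + D_3/(1+r)^3 + D_4/(1+r)^4 + TV/(1+r)^4
    = 32825.18116 + 32260.25503 + 31705.05137 + 31159.40284 + 523678.99613 = 651628.88654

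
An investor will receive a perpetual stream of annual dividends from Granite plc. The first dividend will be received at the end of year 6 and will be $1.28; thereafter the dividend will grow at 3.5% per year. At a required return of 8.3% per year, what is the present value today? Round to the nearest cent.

Value at end of year 5: C₁ / (r − g) = $1.28 / (0.083 − 0.035) = $26.6667
Discount to today: PV = $26.6667 / (1 + 0.083)^5 = $26.6667 / 1.489849 = $17.90

$17.90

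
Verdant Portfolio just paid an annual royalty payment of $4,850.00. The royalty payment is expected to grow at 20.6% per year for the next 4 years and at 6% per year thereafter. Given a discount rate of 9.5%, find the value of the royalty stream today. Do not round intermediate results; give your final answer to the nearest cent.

$240969.23

D_1 = 5849.10000
D_2 = 7054.01460
D_3 = 8507.14161
D_4 = 10259.61278
Terminal value at year 4: TV = D_4×(1+g_2)/(r−g_2) = 10875.18955/0.035 = 310719.70130
P_0 = D_1/(1+r)^1 + D_2/(1+r)^2 + D_3/(1+r)^3 + D_4/(1+r)^4 + TV/(1+r)^4
    = 5341.64384 + 5883.12554 + 6479.49717 + 7136.32291 + 216128.63670 = 240969.22616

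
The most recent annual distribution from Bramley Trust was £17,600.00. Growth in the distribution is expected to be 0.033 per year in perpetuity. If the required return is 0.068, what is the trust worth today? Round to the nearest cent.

D₁ = D₀ × (1 + g) = £17,600.00 × 1.033 = £18,180.8000
Growing perpetuity: P = D₁ / (r − g) = £18,180.8000 / (0.068 − 0.033) = £519,451.43

£519451.43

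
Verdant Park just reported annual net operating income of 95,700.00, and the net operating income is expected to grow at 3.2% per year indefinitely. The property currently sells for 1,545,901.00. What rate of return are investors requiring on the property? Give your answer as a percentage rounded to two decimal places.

D₁ = 95,700.00 × 1.032 = 98,762.4000
P = D₁/(r − g) ⇒ r = D₁/P + g = 98,762.4000/1,545,901.00 + 0.032 = 0.063887 + 0.032 = 0.095887

9.59%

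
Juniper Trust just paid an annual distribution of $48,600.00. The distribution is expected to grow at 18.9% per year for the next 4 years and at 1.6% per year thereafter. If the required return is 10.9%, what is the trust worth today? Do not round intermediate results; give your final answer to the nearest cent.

$933613.43

D_1 = 57785.40000
D_2 = 68706.84060
D_3 = 81692.43347
D_4 = 97132.30340
Terminal value at year 4: TV = D_4×(1+g_2)/(r−g_2) = 98686.42025/0.093 = 1061144.30381
P_0 = D_1/(1+r)^1 + D_2/(1+r)^2 + D_3/(1+r)^3 + D_4/(1+r)^4 + TV/(1+r)^4
    = 52105.86114 + 55864.62479 + 59894.53460 + 64215.15026 + 701533.25449 = 933613.42528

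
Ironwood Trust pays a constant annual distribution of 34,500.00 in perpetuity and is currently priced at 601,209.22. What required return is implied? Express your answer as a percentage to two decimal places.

P = C/r ⇒ r = C/P = 34,500.00/601,209.22 = 0.057384

5.74%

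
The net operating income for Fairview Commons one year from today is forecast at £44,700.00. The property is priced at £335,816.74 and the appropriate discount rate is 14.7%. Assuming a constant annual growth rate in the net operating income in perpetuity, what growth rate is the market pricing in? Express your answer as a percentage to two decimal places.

P = D₁/(r−g) ⇒ g = r − D₁/P = 0.147 − £44,700.00/£335,816.74 = 0.013892

1.39%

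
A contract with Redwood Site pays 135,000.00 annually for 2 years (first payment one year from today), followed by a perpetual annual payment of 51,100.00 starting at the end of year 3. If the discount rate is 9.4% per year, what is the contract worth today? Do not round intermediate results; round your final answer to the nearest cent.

690409.56

PV of 2-year annuity: 135,000.00 × [1 − (1+0.094)^−2] / 0.094 = 236197.77480
Perpetuity value at year 2: 51,100.00 / 0.094 = 543617.02128
PV of perpetuity: 543617.02128 / (1+0.094)^2 = 454211.78948
Total PV = 236197.77480 + 454211.78948 = 690409.56428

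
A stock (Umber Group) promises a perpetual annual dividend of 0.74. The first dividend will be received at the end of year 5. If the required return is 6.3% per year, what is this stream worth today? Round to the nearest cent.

9.20

Value at end of year 4: C / r = 0.74 / 0.063 = 11.7460
Discount to today: PV = 11.7460 / (1 + 0.063)^4 = 11.7460 / 1.276830 = 9.20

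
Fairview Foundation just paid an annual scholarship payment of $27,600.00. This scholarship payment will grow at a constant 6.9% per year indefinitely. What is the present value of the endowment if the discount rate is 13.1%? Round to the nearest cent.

D₁ = D₀ × (1 + g) = $27,600.00 × 1.069 = $29,504.4000
Growing perpetuity: P = D₁ / (r − g) = $29,504.4000 / (0.131 − 0.069) = $475,877.42

$475877.42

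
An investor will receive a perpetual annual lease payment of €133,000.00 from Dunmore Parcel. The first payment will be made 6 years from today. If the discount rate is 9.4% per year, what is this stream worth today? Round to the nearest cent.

Value at end of year 5: C / r = €133,000.00 / 0.094 = €1,414,893.6170
Discount to today: PV = €1,414,893.6170 / (1 + 0.094)^5 = €1,414,893.6170 / 1.567064 = €902,894.85

€902894.85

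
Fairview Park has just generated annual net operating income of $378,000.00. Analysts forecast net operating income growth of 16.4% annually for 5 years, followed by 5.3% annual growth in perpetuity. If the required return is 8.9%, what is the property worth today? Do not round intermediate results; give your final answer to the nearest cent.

$17743897.20

D_1 = 439992.00000
D_2 = 512150.68800
D_3 = 596143.40083
D_4 = 693910.91857
D_5 = 807712.30921
Terminal value at year 5: TV = D_5×(1+g_2)/(r−g_2) = 850521.06160/0.036 = 23625585.04450
P_0 = D_1/(1+r)^1 + D_2/(1+r)^2 + D_3/(1+r)^3 + D_4/(1+r)^4 + D_5/(1+r)^5 + TV/(1+r)^5
    = 404033.05785 + 431859.02602 + 461601.38319 + 493392.11206 + 527372.28506 + 15425639.33810 = 17743897.20228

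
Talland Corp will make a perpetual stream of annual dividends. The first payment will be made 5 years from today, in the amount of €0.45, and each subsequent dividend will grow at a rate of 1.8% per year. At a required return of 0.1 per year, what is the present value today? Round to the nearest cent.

Value at end of year 4: C₁ / (r − g) = €0.45 / (0.1 − 0.018) = €5.4878
Discount to today: PV = €5.4878 / (1 + 0.1)^4 = €5.4878 / 1.464100 = €3.75

€3.75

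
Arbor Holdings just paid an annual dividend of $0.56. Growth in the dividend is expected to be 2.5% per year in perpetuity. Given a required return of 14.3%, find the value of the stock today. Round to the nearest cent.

$4.86

D₁ = D₀ × (1 + g) = $0.56 × 1.025 = $0.5740
Growing perpetuity: P = D₁ / (r − g) = $0.5740 / (0.143 − 0.025) = $4.86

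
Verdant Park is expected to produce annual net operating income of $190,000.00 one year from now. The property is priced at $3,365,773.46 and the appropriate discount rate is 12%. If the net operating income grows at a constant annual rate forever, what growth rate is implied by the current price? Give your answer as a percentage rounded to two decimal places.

P = D₁/(r−g) ⇒ g = r − D₁/P = 0.12 − $190,000.00/$3,365,773.46 = 0.063549

6.35%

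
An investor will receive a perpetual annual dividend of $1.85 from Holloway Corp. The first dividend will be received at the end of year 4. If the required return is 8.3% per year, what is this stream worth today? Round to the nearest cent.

Value at end of year 3: C / r = $1.85 / 0.083 = $22.2892
Discount to today: PV = $22.2892 / (1 + 0.083)^3 = $22.2892 / 1.270239 = $17.55

$17.55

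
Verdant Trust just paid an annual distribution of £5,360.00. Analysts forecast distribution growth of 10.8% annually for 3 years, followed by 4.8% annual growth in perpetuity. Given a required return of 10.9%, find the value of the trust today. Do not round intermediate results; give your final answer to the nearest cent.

D_1 = 5938.88000
D_2 = 6580.27904
D_3 = 7290.94918
Terminal value at year 3: TV = D_3×(1+g_2)/(r−g_2) = 7640.91474/0.061 = 125260.89732
P_0 = D_1/(1+r)^1 + D_2/(1+r)^2 + D_3/(1+r)^3 + TV/(1+r)^3
    = 5355.16682 + 5350.33799 + 5345.51352 + 91837.67492 = 107888.69325

£107888.69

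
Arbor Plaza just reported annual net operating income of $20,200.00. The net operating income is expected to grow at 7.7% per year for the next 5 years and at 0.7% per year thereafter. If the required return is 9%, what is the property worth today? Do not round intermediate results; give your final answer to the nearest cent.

D_1 = 21755.40000
D_2 = 23430.56580
D_3 = 25234.71937
D_4 = 27177.79276
D_5 = 29270.48280
Terminal value at year 5: TV = D_5×(1+g_2)/(r−g_2) = 29475.37618/0.083 = 355125.01421
P_0 = D_1/(1+r)^1 + D_2/(1+r)^2 + D_3/(1+r)^3 + D_4/(1+r)^4 + D_5/(1+r)^5 + TV/(1+r)^5
    = 19959.08257 + 19721.03846 + 19485.83342 + 19253.43357 + 19023.80546 + 230806.89280 = 328250.08628

$328250.09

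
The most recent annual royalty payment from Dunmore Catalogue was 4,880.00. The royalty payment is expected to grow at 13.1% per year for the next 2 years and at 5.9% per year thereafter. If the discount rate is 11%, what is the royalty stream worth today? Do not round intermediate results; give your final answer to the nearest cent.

D_1 = 5519.28000
D_2 = 6242.30568
Terminal value at year 2: TV = D_2×(1+g_2)/(r−g_2) = 6610.60172/0.051 = 129619.64147
P_0 = D_1/(1+r)^1 + D_2/(1+r)^2 + TV/(1+r)^2
    = 4972.32432 + 5066.39533 + 105202.20881 = 115240.92846

115240.93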